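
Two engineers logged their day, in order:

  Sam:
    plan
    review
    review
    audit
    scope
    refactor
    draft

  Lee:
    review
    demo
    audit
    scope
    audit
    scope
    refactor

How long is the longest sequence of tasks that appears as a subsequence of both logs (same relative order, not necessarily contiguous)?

Match review [2,1]; then audit [4,5]; then scope [5,6]; then refactor [6,7] — 4 tasks in the same relative order in both. Since dp[7][7] = 4, nothing longer is possible.

4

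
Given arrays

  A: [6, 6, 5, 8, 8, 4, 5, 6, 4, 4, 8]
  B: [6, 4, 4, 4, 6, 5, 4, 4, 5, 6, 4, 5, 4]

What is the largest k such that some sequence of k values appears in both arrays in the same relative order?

8

Let dp[i][j] be the LCS length of the first i values of A and the first j values of B. dp[i][j] = dp[i-1][j-1]+1 when the i-th and j-th values match, else max(dp[i-1][j], dp[i][j-1]).
    ·  6  4  4  4  6  5  4  4  5  6  4  5  4
 ·  0  0  0  0  0  0  0  0  0  0  0  0  0  0
 6  0  1  1  1  1  1  1  1  1  1  1  1  1  1
 6  0  1  1  1  1  2  2  2  2  2  2  2  2  2
 5  0  1  1  1  1  2  3  3  3  3  3  3  3  3
 8  0  1  1  1  1  2  3  3  3  3  3  3  3  3
 8  0  1  1  1  1  2  3  3  3  3  3  3  3  3
 4  0  1  2  2  2  2  3  4  4  4  4  4  4  4
 5  0  1  2  2  2  2  3  4  4  5  5  5  5  5
 6  0  1  2  2  2  3  3  4  4  5  6  6  6  6
 4  0  1  2  3  3  3  3  4  5  5  6  7  7  7
 4  0  1  2  3  4  4  4  4  5  5  6  7  7  8
 8  0  1  2  3  4  4  4  4  5  5  6  7  7  8
dp[11][13] = 8. One LCS (by backtracking along matches): 6, 6, 5, 4, 5, 6, 4, 4.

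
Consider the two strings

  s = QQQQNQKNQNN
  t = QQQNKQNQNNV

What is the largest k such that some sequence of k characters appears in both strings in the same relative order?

9

Taking Q at s[2]=t[1], Q at s[3]=t[2], Q at s[4]=t[3], N at s[5]=t[4], Q at s[6]=t[6], N at s[8]=t[7], Q at s[9]=t[8], N at s[10]=t[9], N at s[11]=t[10] gives a common subsequence of length 9. dp[11][11] = 9 confirms this is the maximum.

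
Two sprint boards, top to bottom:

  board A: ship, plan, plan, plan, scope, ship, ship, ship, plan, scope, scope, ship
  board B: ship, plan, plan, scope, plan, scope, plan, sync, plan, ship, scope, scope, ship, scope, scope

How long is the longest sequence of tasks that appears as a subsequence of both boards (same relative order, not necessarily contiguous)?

One common subsequence of length 9: ship [1,1], plan [2,2], plan [3,3], plan [4,5], scope [5,6], ship [6,10], ship [8,13], scope [10,14], scope [11,15]. dp[12][15] = 9 confirms this is the maximum.

9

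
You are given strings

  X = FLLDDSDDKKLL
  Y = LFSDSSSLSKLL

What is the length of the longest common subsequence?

Let dp[i][j] be the LCS length of the first i characters of X and the first j characters of Y. dp[i][j] = dp[i-1][j-1]+1 when the i-th and j-th characters match, else max(dp[i-1][j], dp[i][j-1]).
    ·  L  F  S  D  S  S  S  L  S  K  L  L
 ·  0  0  0  0  0  0  0  0  0  0  0  0  0
 F  0  0  1  1  1  1  1  1  1  1  1  1  1
 L  0  1  1  1  1  1  1  1  2  2  2  2  2
 L  0  1  1  1  1  1  1  1  2  2  2  3  3
 D  0  1  1  1  2  2  2  2  2  2  2  3  3
 D  0  1  1  1  2  2  2  2  2  2  2  3  3
 S  0  1  1  2  2  3  3  3  3  3  3  3  3
 D  0  1  1  2  3  3  3  3  3  3  3  3  3
 D  0  1  1  2  3  3  3  3  3  3  3  3  3
 K  0  1  1  2  3  3  3  3  3  3  4  4  4
 K  0  1  1  2  3  3  3  3  3  3  4  4  4
 L  0  1  1  2  3  3  3  3  4  4  4  5  5
 L  0  1  1  2  3  3  3  3  4  4  4  5  6
dp[12][12] = 6. One LCS (by backtracking along matches): FLSKLL.

6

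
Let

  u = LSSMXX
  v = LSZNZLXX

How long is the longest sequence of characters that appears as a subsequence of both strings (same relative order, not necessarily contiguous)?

Let dp[i][j] be the LCS length of the first i characters of u and the first j characters of v. dp[i][j] = dp[i-1][j-1]+1 when the i-th and j-th characters match, else max(dp[i-1][j], dp[i][j-1]).
    ·  L  S  Z  N  Z  L  X  X
 ·  0  0  0  0  0  0  0  0  0
 L  0  1  1  1  1  1  1  1  1
 S  0  1  2  2  2  2  2  2  2
 S  0  1  2  2  2  2  2  2  2
 M  0  1  2  2  2  2  2  2  2
 X  0  1  2  2  2  2  2  3  3
 X  0  1  2  2  2  2  2  3  4
dp[6][8] = 4. One LCS (by backtracking along matches): LSXX.

4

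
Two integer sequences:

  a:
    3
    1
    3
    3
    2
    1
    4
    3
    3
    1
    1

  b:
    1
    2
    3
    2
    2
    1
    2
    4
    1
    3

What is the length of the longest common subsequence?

Match 1 (a #2, b #1); then 3 (a #3, b #3); then 2 (a #5, b #5); then 1 (a #6, b #6); then 4 (a #7, b #8); then 3 (a #9, b #10) — 6 values in the same relative order in both. Since dp[11][10] = 6, nothing longer is possible.

6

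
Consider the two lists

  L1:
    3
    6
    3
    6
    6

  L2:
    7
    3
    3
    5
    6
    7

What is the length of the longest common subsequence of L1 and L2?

3

Taking 3 (L1 #1, L2 #2); then 3 (L1 #3, L2 #3); then 6 (L1 #4, L2 #5) gives a common subsequence of length 3. dp[5][6] = 3 confirms this is the maximum.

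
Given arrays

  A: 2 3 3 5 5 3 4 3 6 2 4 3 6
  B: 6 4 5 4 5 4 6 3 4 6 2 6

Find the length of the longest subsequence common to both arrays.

Taking 5 [4,3], then 5 [5,5], then 3 [6,8], then 4 [7,9], then 6 [9,10], then 2 [10,11], then 6 [13,12] gives a common subsequence of length 7. The LCS DP gives dp[13][12] = 7, so this is optimal.

7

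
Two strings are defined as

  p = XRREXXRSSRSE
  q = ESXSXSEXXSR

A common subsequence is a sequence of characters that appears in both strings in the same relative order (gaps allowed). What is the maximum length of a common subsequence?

6

Taking X at p[1]=q[5], E at p[4]=q[7], X at p[5]=q[8], X at p[6]=q[9], S at p[9]=q[10], R at p[10]=q[11] gives a common subsequence of length 6, and the DP table's final entry dp[12][11] is also 6, so no common subsequence is longer.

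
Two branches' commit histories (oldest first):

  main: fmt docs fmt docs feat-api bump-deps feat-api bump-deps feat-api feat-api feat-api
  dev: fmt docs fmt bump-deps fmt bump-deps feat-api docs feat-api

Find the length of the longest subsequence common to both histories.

Pick fmt at main[1]=dev[1]; then docs at main[2]=dev[2]; then fmt at main[3]=dev[3]; then bump-deps at main[6]=dev[4]; then bump-deps at main[8]=dev[6]; then feat-api at main[9]=dev[7]; then feat-api at main[11]=dev[9]; all 7 commits appear in both, in order. The LCS DP gives dp[11][9] = 7, so this is optimal.

7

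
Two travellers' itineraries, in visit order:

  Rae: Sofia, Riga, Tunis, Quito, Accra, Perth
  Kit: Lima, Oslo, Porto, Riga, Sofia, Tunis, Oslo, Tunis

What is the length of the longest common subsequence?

2

Match Sofia at Rae[1]=Kit[5]; then Tunis at Rae[3]=Kit[8] — 2 stops in the same relative order in both. Since dp[6][8] = 2, nothing longer is possible.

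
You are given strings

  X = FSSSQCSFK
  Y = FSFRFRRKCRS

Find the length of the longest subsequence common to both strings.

Let dp[i][j] be the LCS length of the first i characters of X and the first j characters of Y. dp[i][j] = dp[i-1][j-1]+1 when the i-th and j-th characters match, else max(dp[i-1][j], dp[i][j-1]).
    ·  F  S  F  R  F  R  R  K  C  R  S
 ·  0  0  0  0  0  0  0  0  0  0  0  0
 F  0  1  1  1  1  1  1  1  1  1  1  1
 S  0  1  2  2  2  2  2  2  2  2  2  2
 S  0  1  2  2  2  2  2  2  2  2  2  3
 S  0  1  2  2  2  2  2  2  2  2  2  3
 Q  0  1  2  2  2  2  2  2  2  2  2  3
 C  0  1  2  2  2  2  2  2  2  3  3  3
 S  0  1  2  2  2  2  2  2  2  3  3  4
 F  0  1  2  3  3  3  3  3  3  3  3  4
 K  0  1  2  3  3  3  3  3  4  4  4  4
dp[9][11] = 4. One LCS (by backtracking along matches): FSCS.

4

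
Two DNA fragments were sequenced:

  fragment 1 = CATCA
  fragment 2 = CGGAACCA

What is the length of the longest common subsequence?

4

One common subsequence of length 4: C [1,1], A [2,5], C [4,7], A [5,8]. Since dp[5][8] = 4, nothing longer is possible.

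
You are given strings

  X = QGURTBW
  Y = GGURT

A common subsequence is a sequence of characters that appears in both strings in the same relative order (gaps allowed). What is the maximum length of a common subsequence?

Taking G [2,2], U [3,3], R [4,4], T [5,5] gives a common subsequence of length 4. The LCS DP gives dp[7][5] = 4, so this is optimal.

4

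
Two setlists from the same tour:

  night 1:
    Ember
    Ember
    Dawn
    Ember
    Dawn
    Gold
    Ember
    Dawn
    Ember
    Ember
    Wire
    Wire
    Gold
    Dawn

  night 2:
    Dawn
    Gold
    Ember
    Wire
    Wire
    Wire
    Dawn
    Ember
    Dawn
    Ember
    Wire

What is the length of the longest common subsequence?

7

Pick Dawn (night 1 #3, night 2 #1), Ember (night 1 #4, night 2 #3), Dawn (night 1 #5, night 2 #7), Ember (night 1 #7, night 2 #8), Dawn (night 1 #8, night 2 #9), Ember (night 1 #10, night 2 #10), Wire (night 1 #12, night 2 #11); all 7 songs appear in both, in order. dp[14][11] = 7 confirms this is the maximum.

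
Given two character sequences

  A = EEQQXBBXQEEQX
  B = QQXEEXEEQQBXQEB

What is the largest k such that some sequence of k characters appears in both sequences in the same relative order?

8

One common subsequence of length 8: E (A #1, B #7); then E (A #2, B #8); then Q (A #3, B #9); then Q (A #4, B #10); then B (A #7, B #11); then X (A #8, B #12); then Q (A #9, B #13); then E (A #10, B #14). Since dp[13][15] = 8, nothing longer is possible.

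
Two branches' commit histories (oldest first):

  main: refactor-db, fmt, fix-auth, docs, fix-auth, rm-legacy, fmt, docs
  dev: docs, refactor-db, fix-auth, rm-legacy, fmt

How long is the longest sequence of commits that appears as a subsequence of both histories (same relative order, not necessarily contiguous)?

4

Match refactor-db (main #1, dev #2), fix-auth (main #5, dev #3), rm-legacy (main #6, dev #4), fmt (main #7, dev #5) — 4 commits in the same relative order in both, and the DP table's final entry dp[8][5] is also 4, so no common subsequence is longer.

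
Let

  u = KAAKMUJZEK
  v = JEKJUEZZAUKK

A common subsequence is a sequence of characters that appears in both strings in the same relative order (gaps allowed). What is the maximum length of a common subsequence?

Let dp[i][j] be the LCS length of the first i characters of u and the first j characters of v. dp[i][j] = dp[i-1][j-1]+1 when the i-th and j-th characters match, else max(dp[i-1][j], dp[i][j-1]).
    ·  J  E  K  J  U  E  Z  Z  A  U  K  K
 ·  0  0  0  0  0  0  0  0  0  0  0  0  0
 K  0  0  0  1  1  1  1  1  1  1  1  1  1
 A  0  0  0  1  1  1  1  1  1  2  2  2  2
 A  0  0  0  1  1  1  1  1  1  2  2  2  2
 K  0  0  0  1  1  1  1  1  1  2  2  3  3
 M  0  0  0  1  1  1  1  1  1  2  2  3  3
 U  0  0  0  1  1  2  2  2  2  2  3  3  3
 J  0  1  1  1  2  2  2  2  2  2  3  3  3
 Z  0  1  1  1  2  2  2  3  3  3  3  3  3
 E  0  1  2  2  2  2  3  3  3  3  3  3  3
 K  0  1  2  3  3  3  3  3  3  3  3  4  4
dp[10][12] = 4. One LCS (by backtracking along matches): KAKK.

4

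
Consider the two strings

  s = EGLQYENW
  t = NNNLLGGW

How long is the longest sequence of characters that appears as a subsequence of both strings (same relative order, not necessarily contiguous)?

Match G at s[2]=t[7] → W at s[8]=t[8] — 2 characters in the same relative order in both. Since dp[8][8] = 2, nothing longer is possible.

2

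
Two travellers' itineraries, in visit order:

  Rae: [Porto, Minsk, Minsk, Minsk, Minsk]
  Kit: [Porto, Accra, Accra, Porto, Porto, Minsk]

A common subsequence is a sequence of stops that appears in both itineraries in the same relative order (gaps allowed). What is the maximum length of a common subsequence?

Pick Porto at Rae[1]=Kit[5], Minsk at Rae[5]=Kit[6]; all 2 stops appear in both, in order. The LCS DP gives dp[5][6] = 2, so this is optimal.

2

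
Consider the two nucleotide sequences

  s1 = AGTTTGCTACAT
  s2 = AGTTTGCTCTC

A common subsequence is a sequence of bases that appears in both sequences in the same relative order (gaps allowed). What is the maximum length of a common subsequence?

10

Pick A [1,1]; then G [2,2]; then T [3,3]; then T [4,4]; then T [5,5]; then G [6,6]; then C [7,7]; then T [8,8]; then C [10,9]; then T [12,10]; all 10 bases appear in both, in order. dp[12][11] = 10 confirms this is the maximum.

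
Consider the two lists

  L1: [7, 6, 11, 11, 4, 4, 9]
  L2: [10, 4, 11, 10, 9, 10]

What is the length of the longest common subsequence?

2

Pick 11 [3,3], then 9 [7,5]; all 2 values appear in both, in order, and the DP table's final entry dp[7][6] is also 2, so no common subsequence is longer.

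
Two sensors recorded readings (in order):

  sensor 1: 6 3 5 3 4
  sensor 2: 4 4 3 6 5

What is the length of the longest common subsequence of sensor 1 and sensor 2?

2

Let dp[i][j] be the LCS length of the first i values of sensor 1 and the first j values of sensor 2. dp[i][j] = dp[i-1][j-1]+1 when the i-th and j-th values match, else max(dp[i-1][j], dp[i][j-1]).
    ·  4  4  3  6  5
 ·  0  0  0  0  0  0
 6  0  0  0  0  1  1
 3  0  0  0  1  1  1
 5  0  0  0  1  1  2
 3  0  0  0  1  1  2
 4  0  1  1  1  1  2
dp[5][5] = 2. One LCS (by backtracking along matches): 6, 5.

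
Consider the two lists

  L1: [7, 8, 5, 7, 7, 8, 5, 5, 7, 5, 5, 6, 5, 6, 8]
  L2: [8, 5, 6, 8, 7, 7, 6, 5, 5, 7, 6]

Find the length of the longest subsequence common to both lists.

Pick 8 [2,1], 5 [3,2], 7 [4,5], 7 [5,6], 5 [7,8], 5 [8,9], 7 [9,10], 6 [14,11]; all 8 values appear in both, in order. dp[15][11] = 8 confirms this is the maximum.

8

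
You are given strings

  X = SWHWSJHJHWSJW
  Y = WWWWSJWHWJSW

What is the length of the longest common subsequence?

8

Taking W (X #2, Y #3); then W (X #4, Y #4); then S (X #5, Y #5); then J (X #6, Y #6); then H (X #7, Y #8); then J (X #8, Y #10); then S (X #11, Y #11); then W (X #13, Y #12) gives a common subsequence of length 8. dp[13][12] = 8 confirms this is the maximum.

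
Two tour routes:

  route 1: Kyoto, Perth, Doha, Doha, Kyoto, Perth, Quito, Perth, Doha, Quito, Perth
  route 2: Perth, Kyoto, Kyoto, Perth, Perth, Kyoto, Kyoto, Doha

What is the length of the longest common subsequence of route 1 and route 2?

5

Taking Kyoto at route 1[1]=route 2[2]; then Kyoto at route 1[5]=route 2[3]; then Perth at route 1[6]=route 2[4]; then Perth at route 1[8]=route 2[5]; then Doha at route 1[9]=route 2[8] gives a common subsequence of length 5. The LCS DP gives dp[11][8] = 5, so this is optimal.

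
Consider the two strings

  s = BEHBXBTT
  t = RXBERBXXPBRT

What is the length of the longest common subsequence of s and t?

One common subsequence of length 6: B (s #1, t #3), E (s #2, t #4), B (s #4, t #6), X (s #5, t #8), B (s #6, t #10), T (s #8, t #12), and the DP table's final entry dp[8][12] is also 6, so no common subsequence is longer.

6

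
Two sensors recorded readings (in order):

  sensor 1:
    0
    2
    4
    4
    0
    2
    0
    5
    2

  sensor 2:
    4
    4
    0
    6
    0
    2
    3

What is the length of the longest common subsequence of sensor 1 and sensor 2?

Let dp[i][j] be the LCS length of the first i values of sensor 1 and the first j values of sensor 2. dp[i][j] = dp[i-1][j-1]+1 when the i-th and j-th values match, else max(dp[i-1][j], dp[i][j-1]).
    ·  4  4  0  6  0  2  3
 ·  0  0  0  0  0  0  0  0
 0  0  0  0  1  1  1  1  1
 2  0  0  0  1  1  1  2  2
 4  0  1  1  1  1  1  2  2
 4  0  1  2  2  2  2  2  2
 0  0  1  2  3  3  3  3  3
 2  0  1  2  3  3  3  4  4
 0  0  1  2  3  3  4  4  4
 5  0  1  2  3  3  4  4  4
 2  0  1  2  3  3  4  5  5
dp[9][7] = 5. One LCS (by backtracking along matches): 4, 4, 0, 0, 2.

5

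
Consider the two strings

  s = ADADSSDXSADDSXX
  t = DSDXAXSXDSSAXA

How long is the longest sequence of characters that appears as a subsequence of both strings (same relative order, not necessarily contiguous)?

Pick D [4,1]; then S [6,2]; then D [7,3]; then X [8,6]; then S [9,7]; then D [11,9]; then S [13,11]; then X [14,13]; all 8 characters appear in both, in order. Since dp[15][14] = 8, nothing longer is possible.

8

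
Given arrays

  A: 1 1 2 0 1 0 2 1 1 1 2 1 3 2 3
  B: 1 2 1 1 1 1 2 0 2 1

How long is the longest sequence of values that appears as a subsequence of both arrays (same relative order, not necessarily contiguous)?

8

Pick 1 [2,1]; then 2 [3,2]; then 1 [5,3]; then 1 [8,4]; then 1 [9,5]; then 1 [10,6]; then 2 [11,9]; then 1 [12,10]; all 8 values appear in both, in order. Since dp[15][10] = 8, nothing longer is possible.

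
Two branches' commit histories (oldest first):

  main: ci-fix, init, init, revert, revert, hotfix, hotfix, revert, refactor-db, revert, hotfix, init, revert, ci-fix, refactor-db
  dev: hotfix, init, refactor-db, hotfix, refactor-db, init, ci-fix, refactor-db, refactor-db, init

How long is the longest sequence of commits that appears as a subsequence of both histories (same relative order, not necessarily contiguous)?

Taking init [2,2] → hotfix [7,4] → refactor-db [9,5] → init [12,6] → ci-fix [14,7] → refactor-db [15,9] gives a common subsequence of length 6. The LCS DP gives dp[15][10] = 6, so this is optimal.

6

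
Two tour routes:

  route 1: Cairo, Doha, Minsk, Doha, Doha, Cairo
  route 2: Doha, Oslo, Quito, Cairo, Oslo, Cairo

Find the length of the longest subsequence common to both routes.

2

Taking Cairo at route 1[1]=route 2[4]; then Cairo at route 1[6]=route 2[6] gives a common subsequence of length 2. Since dp[6][6] = 2, nothing longer is possible.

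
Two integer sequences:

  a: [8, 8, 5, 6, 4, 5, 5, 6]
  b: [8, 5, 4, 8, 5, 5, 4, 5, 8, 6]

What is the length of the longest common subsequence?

Let dp[i][j] be the LCS length of the first i values of a and the first j values of b. dp[i][j] = dp[i-1][j-1]+1 when the i-th and j-th values match, else max(dp[i-1][j], dp[i][j-1]).
    ·  8  5  4  8  5  5  4  5  8  6
 ·  0  0  0  0  0  0  0  0  0  0  0
 8  0  1  1  1  1  1  1  1  1  1  1
 8  0  1  1  1  2  2  2  2  2  2  2
 5  0  1  2  2  2  3  3  3  3  3  3
 6  0  1  2  2  2  3  3  3  3  3  4
 4  0  1  2  3  3  3  3  4  4  4  4
 5  0  1  2  3  3  4  4  4  5  5  5
 5  0  1  2  3  3  4  5  5  5  5  5
 6  0  1  2  3  3  4  5  5  5  5  6
dp[8][10] = 6. One LCS (by backtracking along matches): 8, 8, 5, 4, 5, 6.

6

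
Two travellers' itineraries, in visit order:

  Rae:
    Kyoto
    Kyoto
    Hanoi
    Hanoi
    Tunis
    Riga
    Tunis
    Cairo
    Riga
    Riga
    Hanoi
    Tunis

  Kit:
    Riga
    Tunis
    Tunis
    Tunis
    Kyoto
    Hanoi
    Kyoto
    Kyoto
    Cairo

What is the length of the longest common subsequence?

3

Taking Kyoto (Rae #1, Kit #7), then Kyoto (Rae #2, Kit #8), then Cairo (Rae #8, Kit #9) gives a common subsequence of length 3. dp[12][9] = 3 confirms this is the maximum.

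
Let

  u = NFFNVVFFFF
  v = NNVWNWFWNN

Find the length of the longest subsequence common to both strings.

4

Pick N (u #1, v #1); then N (u #4, v #2); then V (u #5, v #3); then F (u #7, v #7); all 4 characters appear in both, in order, and the DP table's final entry dp[10][10] is also 4, so no common subsequence is longer.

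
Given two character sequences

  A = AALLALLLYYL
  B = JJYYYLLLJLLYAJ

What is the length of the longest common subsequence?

One common subsequence of length 6: L [3,6], L [4,7], L [6,8], L [7,10], L [8,11], Y [9,12], and the DP table's final entry dp[11][14] is also 6, so no common subsequence is longer.

6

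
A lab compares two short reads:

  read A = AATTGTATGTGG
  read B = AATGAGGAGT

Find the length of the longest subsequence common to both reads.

One common subsequence of length 8: A at read A[1]=read B[1], then A at read A[2]=read B[2], then T at read A[4]=read B[3], then G at read A[5]=read B[4], then A at read A[7]=read B[5], then G at read A[9]=read B[6], then G at read A[11]=read B[7], then G at read A[12]=read B[9], and the DP table's final entry dp[12][10] is also 8, so no common subsequence is longer.

8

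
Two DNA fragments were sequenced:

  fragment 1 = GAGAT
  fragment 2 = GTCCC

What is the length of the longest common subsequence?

Let dp[i][j] be the LCS length of the first i bases of fragment 1 and the first j bases of fragment 2. dp[i][j] = dp[i-1][j-1]+1 when the i-th and j-th bases match, else max(dp[i-1][j], dp[i][j-1]).
    ·  G  T  C  C  C
 ·  0  0  0  0  0  0
 G  0  1  1  1  1  1
 A  0  1  1  1  1  1
 G  0  1  1  1  1  1
 A  0  1  1  1  1  1
 T  0  1  2  2  2  2
dp[5][5] = 2. One LCS (by backtracking along matches): GT.

2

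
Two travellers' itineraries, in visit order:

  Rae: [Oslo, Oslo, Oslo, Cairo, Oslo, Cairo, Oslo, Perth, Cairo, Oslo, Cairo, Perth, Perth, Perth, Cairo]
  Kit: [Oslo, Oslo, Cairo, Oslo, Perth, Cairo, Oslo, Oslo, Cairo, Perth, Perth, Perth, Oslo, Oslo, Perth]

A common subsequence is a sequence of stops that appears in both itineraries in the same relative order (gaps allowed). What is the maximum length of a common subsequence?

11

Pick Oslo (Rae #2, Kit #1), then Oslo (Rae #3, Kit #2), then Cairo (Rae #4, Kit #3), then Oslo (Rae #5, Kit #4), then Cairo (Rae #6, Kit #6), then Oslo (Rae #7, Kit #7), then Oslo (Rae #10, Kit #8), then Cairo (Rae #11, Kit #9), then Perth (Rae #12, Kit #11), then Perth (Rae #13, Kit #12), then Perth (Rae #14, Kit #15); all 11 stops appear in both, in order. dp[15][15] = 11 confirms this is the maximum.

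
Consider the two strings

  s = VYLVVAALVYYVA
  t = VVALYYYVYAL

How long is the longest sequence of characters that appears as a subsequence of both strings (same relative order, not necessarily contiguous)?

Taking V (s #4, t #1), V (s #5, t #2), A (s #7, t #3), L (s #8, t #4), Y (s #10, t #6), Y (s #11, t #7), V (s #12, t #8), A (s #13, t #10) gives a common subsequence of length 8. dp[13][11] = 8 confirms this is the maximum.

8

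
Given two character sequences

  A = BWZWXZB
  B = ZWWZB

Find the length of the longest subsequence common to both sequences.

4

Match W at A[2]=B[2]; then W at A[4]=B[3]; then Z at A[6]=B[4]; then B at A[7]=B[5] — 4 characters in the same relative order in both. The LCS DP gives dp[7][5] = 4, so this is optimal.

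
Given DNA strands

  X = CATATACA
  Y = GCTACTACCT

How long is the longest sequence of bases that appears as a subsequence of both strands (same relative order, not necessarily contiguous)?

6

Let dp[i][j] be the LCS length of the first i bases of X and the first j bases of Y. dp[i][j] = dp[i-1][j-1]+1 when the i-th and j-th bases match, else max(dp[i-1][j], dp[i][j-1]).
    ·  G  C  T  A  C  T  A  C  C  T
 ·  0  0  0  0  0  0  0  0  0  0  0
 C  0  0  1  1  1  1  1  1  1  1  1
 A  0  0  1  1  2  2  2  2  2  2  2
 T  0  0  1  2  2  2  3  3  3  3  3
 A  0  0  1  2  3  3  3  4  4  4  4
 T  0  0  1  2  3  3  4  4  4  4  5
 A  0  0  1  2  3  3  4  5  5  5  5
 C  0  0  1  2  3  4  4  5  6  6  6
 A  0  0  1  2  3  4  4  5  6  6  6
dp[8][10] = 6. One LCS (by backtracking along matches): CTATAC.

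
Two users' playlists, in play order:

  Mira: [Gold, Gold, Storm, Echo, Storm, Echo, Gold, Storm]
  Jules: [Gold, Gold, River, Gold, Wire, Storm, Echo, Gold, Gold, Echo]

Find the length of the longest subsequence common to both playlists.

5

Pick Gold at Mira[1]=Jules[2] → Gold at Mira[2]=Jules[4] → Storm at Mira[3]=Jules[6] → Echo at Mira[4]=Jules[7] → Echo at Mira[6]=Jules[10]; all 5 songs appear in both, in order. The LCS DP gives dp[8][10] = 5, so this is optimal.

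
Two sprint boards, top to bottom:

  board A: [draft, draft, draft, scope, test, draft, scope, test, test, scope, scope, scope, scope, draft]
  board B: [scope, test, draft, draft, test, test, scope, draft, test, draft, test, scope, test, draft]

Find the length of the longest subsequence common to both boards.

8

Pick draft at board A[1]=board B[3], then draft at board A[2]=board B[4], then draft at board A[3]=board B[8], then test at board A[5]=board B[9], then draft at board A[6]=board B[10], then scope at board A[7]=board B[12], then test at board A[9]=board B[13], then draft at board A[14]=board B[14]; all 8 tasks appear in both, in order. The LCS DP gives dp[14][14] = 8, so this is optimal.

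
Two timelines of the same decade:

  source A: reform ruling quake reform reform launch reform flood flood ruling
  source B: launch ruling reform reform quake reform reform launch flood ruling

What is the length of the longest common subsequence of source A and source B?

One common subsequence of length 7: reform at source A[1]=source B[4]; then quake at source A[3]=source B[5]; then reform at source A[4]=source B[6]; then reform at source A[5]=source B[7]; then launch at source A[6]=source B[8]; then flood at source A[9]=source B[9]; then ruling at source A[10]=source B[10]. Since dp[10][10] = 7, nothing longer is possible.

7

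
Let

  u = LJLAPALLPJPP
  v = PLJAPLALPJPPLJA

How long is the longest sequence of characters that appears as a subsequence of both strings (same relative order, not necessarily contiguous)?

Taking L [1,2], then J [2,3], then A [4,4], then P [5,5], then A [6,7], then L [8,8], then P [9,9], then J [10,10], then P [11,11], then P [12,12] gives a common subsequence of length 10. dp[12][15] = 10 confirms this is the maximum.

10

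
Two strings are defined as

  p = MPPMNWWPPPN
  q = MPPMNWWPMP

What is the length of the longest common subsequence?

Pick M at p[1]=q[1], then P at p[2]=q[2], then P at p[3]=q[3], then M at p[4]=q[4], then N at p[5]=q[5], then W at p[6]=q[6], then W at p[7]=q[7], then P at p[8]=q[8], then P at p[10]=q[10]; all 9 characters appear in both, in order, and the DP table's final entry dp[11][10] is also 9, so no common subsequence is longer.

9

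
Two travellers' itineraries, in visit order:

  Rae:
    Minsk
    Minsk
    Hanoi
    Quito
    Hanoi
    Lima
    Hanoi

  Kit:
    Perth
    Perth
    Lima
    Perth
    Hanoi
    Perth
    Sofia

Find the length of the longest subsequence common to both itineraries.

2

Pick Lima (Rae #6, Kit #3), then Hanoi (Rae #7, Kit #5); all 2 stops appear in both, in order, and the DP table's final entry dp[7][7] is also 2, so no common subsequence is longer.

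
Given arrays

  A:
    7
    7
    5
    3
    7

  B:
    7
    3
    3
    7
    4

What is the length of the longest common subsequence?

3

Match 7 (A #1, B #1) → 3 (A #4, B #3) → 7 (A #5, B #4) — 3 values in the same relative order in both. The LCS DP gives dp[5][5] = 3, so this is optimal.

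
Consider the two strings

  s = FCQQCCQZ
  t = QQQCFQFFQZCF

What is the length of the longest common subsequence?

Let dp[i][j] be the LCS length of the first i characters of s and the first j characters of t. dp[i][j] = dp[i-1][j-1]+1 when the i-th and j-th characters match, else max(dp[i-1][j], dp[i][j-1]).
    ·  Q  Q  Q  C  F  Q  F  F  Q  Z  C  F
 ·  0  0  0  0  0  0  0  0  0  0  0  0  0
 F  0  0  0  0  0  1  1  1  1  1  1  1  1
 C  0  0  0  0  1  1  1  1  1  1  1  2  2
 Q  0  1  1  1  1  1  2  2  2  2  2  2  2
 Q  0  1  2  2  2  2  2  2  2  3  3  3  3
 C  0  1  2  2  3  3  3  3  3  3  3  4  4
 C  0  1  2  2  3  3  3  3  3  3  3  4  4
 Q  0  1  2  3  3  3  4  4  4  4  4  4  4
 Z  0  1  2  3  3  3  4  4  4  4  5  5  5
dp[8][12] = 5. One LCS (by backtracking along matches): QQCQZ.

5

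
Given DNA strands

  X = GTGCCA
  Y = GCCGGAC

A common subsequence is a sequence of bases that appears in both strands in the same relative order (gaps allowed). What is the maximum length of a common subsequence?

4

Taking G (X #3, Y #1); then C (X #4, Y #2); then C (X #5, Y #3); then A (X #6, Y #6) gives a common subsequence of length 4, and the DP table's final entry dp[6][7] is also 4, so no common subsequence is longer.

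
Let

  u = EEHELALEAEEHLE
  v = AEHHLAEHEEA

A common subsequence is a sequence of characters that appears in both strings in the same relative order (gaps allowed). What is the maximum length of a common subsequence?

One common subsequence of length 7: E (u #1, v #2) → H (u #3, v #4) → L (u #5, v #5) → A (u #6, v #6) → E (u #8, v #7) → E (u #10, v #9) → E (u #11, v #10). Since dp[14][11] = 7, nothing longer is possible.

7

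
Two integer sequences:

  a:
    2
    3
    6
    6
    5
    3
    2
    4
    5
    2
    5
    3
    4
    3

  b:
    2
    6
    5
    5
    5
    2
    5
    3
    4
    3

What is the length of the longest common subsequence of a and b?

9

Let dp[i][j] be the LCS length of the first i values of a and the first j values of b. dp[i][j] = dp[i-1][j-1]+1 when the i-th and j-th values match, else max(dp[i-1][j], dp[i][j-1]).
    ·  2  6  5  5  5  2  5  3  4  3
 ·  0  0  0  0  0  0  0  0  0  0  0
 2  0  1  1  1  1  1  1  1  1  1  1
 3  0  1  1  1  1  1  1  1  2  2  2
 6  0  1  2  2  2  2  2  2  2  2  2
 6  0  1  2  2  2  2  2  2  2  2  2
 5  0  1  2  3  3  3  3  3  3  3  3
 3  0  1  2  3  3  3  3  3  4  4  4
 2  0  1  2  3  3  3  4  4  4  4  4
 4  0  1  2  3  3  3  4  4  4  5  5
 5  0  1  2  3  4  4  4  5  5  5  5
 2  0  1  2  3  4  4  5  5  5  5  5
 5  0  1  2  3  4  5  5  6  6  6  6
 3  0  1  2  3  4  5  5  6  7  7  7
 4  0  1  2  3  4  5  5  6  7  8  8
 3  0  1  2  3  4  5  5  6  7  8  9
dp[14][10] = 9. One LCS (by backtracking along matches): 2, 6, 5, 5, 2, 5, 3, 4, 3.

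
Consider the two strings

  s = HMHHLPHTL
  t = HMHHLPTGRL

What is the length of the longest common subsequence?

8

Let dp[i][j] be the LCS length of the first i characters of s and the first j characters of t. dp[i][j] = dp[i-1][j-1]+1 when the i-th and j-th characters match, else max(dp[i-1][j], dp[i][j-1]).
    ·  H  M  H  H  L  P  T  G  R  L
 ·  0  0  0  0  0  0  0  0  0  0  0
 H  0  1  1  1  1  1  1  1  1  1  1
 M  0  1  2  2  2  2  2  2  2  2  2
 H  0  1  2  3  3  3  3  3  3  3  3
 H  0  1  2  3  4  4  4  4  4  4  4
 L  0  1  2  3  4  5  5  5  5  5  5
 P  0  1  2  3  4  5  6  6  6  6  6
 H  0  1  2  3  4  5  6  6  6  6  6
 T  0  1  2  3  4  5  6  7  7  7  7
 L  0  1  2  3  4  5  6  7  7  7  8
dp[9][10] = 8. One LCS (by backtracking along matches): HMHHLPTL.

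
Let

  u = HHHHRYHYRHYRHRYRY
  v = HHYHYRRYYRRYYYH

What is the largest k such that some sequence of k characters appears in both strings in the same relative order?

11

One common subsequence of length 11: H at u[3]=v[1], H at u[4]=v[2], Y at u[6]=v[3], H at u[7]=v[4], Y at u[8]=v[5], R at u[9]=v[7], Y at u[11]=v[9], R at u[12]=v[10], R at u[14]=v[11], Y at u[15]=v[13], Y at u[17]=v[14]. dp[17][15] = 11 confirms this is the maximum.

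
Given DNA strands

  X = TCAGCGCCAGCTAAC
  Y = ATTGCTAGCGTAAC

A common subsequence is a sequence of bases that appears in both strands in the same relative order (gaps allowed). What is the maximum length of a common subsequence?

Pick T [1,3], C [2,5], A [3,7], G [6,8], C [8,9], G [10,10], T [12,11], A [13,12], A [14,13], C [15,14]; all 10 bases appear in both, in order. dp[15][14] = 10 confirms this is the maximum.

10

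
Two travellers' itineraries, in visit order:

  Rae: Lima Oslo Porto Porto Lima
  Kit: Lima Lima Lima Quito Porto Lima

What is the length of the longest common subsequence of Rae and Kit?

Taking Lima at Rae[1]=Kit[3] → Porto at Rae[4]=Kit[5] → Lima at Rae[5]=Kit[6] gives a common subsequence of length 3. The LCS DP gives dp[5][6] = 3, so this is optimal.

3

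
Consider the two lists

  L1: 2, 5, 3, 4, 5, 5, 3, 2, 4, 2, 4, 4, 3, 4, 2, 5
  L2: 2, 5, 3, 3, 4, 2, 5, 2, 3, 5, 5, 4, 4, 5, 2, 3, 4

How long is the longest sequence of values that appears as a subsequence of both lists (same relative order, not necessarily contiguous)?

10

Pick 2 [1,1]; then 5 [2,2]; then 3 [3,4]; then 4 [4,5]; then 5 [5,10]; then 5 [6,11]; then 4 [9,13]; then 2 [10,15]; then 3 [13,16]; then 4 [14,17]; all 10 values appear in both, in order. Since dp[16][17] = 10, nothing longer is possible.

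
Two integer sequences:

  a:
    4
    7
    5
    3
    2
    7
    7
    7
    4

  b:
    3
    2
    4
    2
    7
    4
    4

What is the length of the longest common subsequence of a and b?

4

Let dp[i][j] be the LCS length of the first i values of a and the first j values of b. dp[i][j] = dp[i-1][j-1]+1 when the i-th and j-th values match, else max(dp[i-1][j], dp[i][j-1]).
    ·  3  2  4  2  7  4  4
 ·  0  0  0  0  0  0  0  0
 4  0  0  0  1  1  1  1  1
 7  0  0  0  1  1  2  2  2
 5  0  0  0  1  1  2  2  2
 3  0  1  1  1  1  2  2  2
 2  0  1  2  2  2  2  2  2
 7  0  1  2  2  2  3  3  3
 7  0  1  2  2  2  3  3  3
 7  0  1  2  2  2  3  3  3
 4  0  1  2  3  3  3  4  4
dp[9][7] = 4. One LCS (by backtracking along matches): 4, 2, 7, 4.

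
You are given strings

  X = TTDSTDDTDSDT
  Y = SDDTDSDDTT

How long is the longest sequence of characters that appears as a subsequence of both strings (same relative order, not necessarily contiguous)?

8

Let dp[i][j] be the LCS length of the first i characters of X and the first j characters of Y. dp[i][j] = dp[i-1][j-1]+1 when the i-th and j-th characters match, else max(dp[i-1][j], dp[i][j-1]).
    ·  S  D  D  T  D  S  D  D  T  T
 ·  0  0  0  0  0  0  0  0  0  0  0
 T  0  0  0  0  1  1  1  1  1  1  1
 T  0  0  0  0  1  1  1  1  1  2  2
 D  0  0  1  1  1  2  2  2  2  2  2
 S  0  1  1  1  1  2  3  3  3  3  3
 T  0  1  1  1  2  2  3  3  3  4  4
 D  0  1  2  2  2  3  3  4  4  4  4
 D  0  1  2  3  3  3  3  4  5  5  5
 T  0  1  2  3  4  4  4  4  5  6  6
 D  0  1  2  3  4  5  5  5  5  6  6
 S  0  1  2  3  4  5  6  6  6  6  6
 D  0  1  2  3  4  5  6  7  7  7  7
 T  0  1  2  3  4  5  6  7  7  8  8
dp[12][10] = 8. One LCS (by backtracking along matches): SDDTDSDT.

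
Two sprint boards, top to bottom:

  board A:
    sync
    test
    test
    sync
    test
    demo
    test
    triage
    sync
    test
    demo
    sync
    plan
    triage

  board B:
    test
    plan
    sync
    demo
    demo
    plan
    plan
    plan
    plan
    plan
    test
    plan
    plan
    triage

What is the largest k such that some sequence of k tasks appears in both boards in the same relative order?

6

Match test (board A #2, board B #1), then sync (board A #4, board B #3), then demo (board A #6, board B #5), then test (board A #7, board B #11), then plan (board A #13, board B #13), then triage (board A #14, board B #14) — 6 tasks in the same relative order in both. The LCS DP gives dp[14][14] = 6, so this is optimal.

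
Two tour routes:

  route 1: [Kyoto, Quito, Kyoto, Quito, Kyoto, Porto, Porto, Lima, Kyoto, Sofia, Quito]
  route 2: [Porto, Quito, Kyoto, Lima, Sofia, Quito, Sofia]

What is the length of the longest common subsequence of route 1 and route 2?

5

Pick Quito (route 1 #4, route 2 #2), then Kyoto (route 1 #5, route 2 #3), then Lima (route 1 #8, route 2 #4), then Sofia (route 1 #10, route 2 #5), then Quito (route 1 #11, route 2 #6); all 5 stops appear in both, in order. Since dp[11][7] = 5, nothing longer is possible.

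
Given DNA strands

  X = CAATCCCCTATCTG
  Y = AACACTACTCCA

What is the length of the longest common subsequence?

Taking A (X #2, Y #1), A (X #3, Y #2), C (X #5, Y #3), C (X #8, Y #5), T (X #9, Y #6), A (X #10, Y #7), T (X #11, Y #9), C (X #12, Y #11) gives a common subsequence of length 8. Since dp[14][12] = 8, nothing longer is possible.

8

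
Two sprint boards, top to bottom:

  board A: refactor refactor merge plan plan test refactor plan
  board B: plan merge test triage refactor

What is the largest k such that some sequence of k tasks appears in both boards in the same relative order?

3

Match merge (board A #3, board B #2); then test (board A #6, board B #3); then refactor (board A #7, board B #5) — 3 tasks in the same relative order in both. The LCS DP gives dp[8][5] = 3, so this is optimal.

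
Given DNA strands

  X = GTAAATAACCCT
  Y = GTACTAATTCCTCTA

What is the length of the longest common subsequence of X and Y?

Pick G at X[1]=Y[1]; then T at X[2]=Y[2]; then A at X[3]=Y[3]; then A at X[4]=Y[6]; then A at X[5]=Y[7]; then T at X[6]=Y[9]; then C at X[9]=Y[10]; then C at X[10]=Y[11]; then C at X[11]=Y[13]; then T at X[12]=Y[14]; all 10 bases appear in both, in order. dp[12][15] = 10 confirms this is the maximum.

10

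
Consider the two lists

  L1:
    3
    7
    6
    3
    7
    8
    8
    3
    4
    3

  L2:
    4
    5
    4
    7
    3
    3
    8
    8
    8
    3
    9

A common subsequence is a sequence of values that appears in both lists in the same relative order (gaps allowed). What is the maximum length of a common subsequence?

5

One common subsequence of length 5: 3 (L1 #1, L2 #5), 3 (L1 #4, L2 #6), 8 (L1 #6, L2 #8), 8 (L1 #7, L2 #9), 3 (L1 #8, L2 #10). The LCS DP gives dp[10][11] = 5, so this is optimal.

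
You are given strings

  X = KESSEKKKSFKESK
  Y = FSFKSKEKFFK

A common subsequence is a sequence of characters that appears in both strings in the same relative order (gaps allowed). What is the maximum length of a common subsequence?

6

One common subsequence of length 6: K at X[1]=Y[4], S at X[3]=Y[5], E at X[5]=Y[7], K at X[6]=Y[8], F at X[10]=Y[10], K at X[14]=Y[11], and the DP table's final entry dp[14][11] is also 6, so no common subsequence is longer.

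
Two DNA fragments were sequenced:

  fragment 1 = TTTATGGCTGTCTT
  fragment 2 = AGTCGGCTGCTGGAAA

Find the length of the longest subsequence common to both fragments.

9

Taking A [4,1] → T [5,3] → G [6,5] → G [7,6] → C [8,7] → T [9,8] → G [10,9] → C [12,10] → T [13,11] gives a common subsequence of length 9. dp[14][16] = 9 confirms this is the maximum.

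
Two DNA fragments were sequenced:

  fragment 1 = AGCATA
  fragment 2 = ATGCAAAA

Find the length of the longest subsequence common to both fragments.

5

Pick A at fragment 1[1]=fragment 2[1], then G at fragment 1[2]=fragment 2[3], then C at fragment 1[3]=fragment 2[4], then A at fragment 1[4]=fragment 2[7], then A at fragment 1[6]=fragment 2[8]; all 5 bases appear in both, in order. Since dp[6][8] = 5, nothing longer is possible.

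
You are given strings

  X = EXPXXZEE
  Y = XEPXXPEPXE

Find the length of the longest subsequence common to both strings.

6

Taking E at X[1]=Y[2]; then P at X[3]=Y[3]; then X at X[4]=Y[4]; then X at X[5]=Y[5]; then E at X[7]=Y[7]; then E at X[8]=Y[10] gives a common subsequence of length 6. The LCS DP gives dp[8][10] = 6, so this is optimal.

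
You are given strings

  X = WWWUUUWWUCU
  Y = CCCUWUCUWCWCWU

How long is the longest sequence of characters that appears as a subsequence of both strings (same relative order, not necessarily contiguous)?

7

Taking W at X[3]=Y[5], U at X[4]=Y[6], U at X[6]=Y[8], W at X[7]=Y[9], W at X[8]=Y[11], C at X[10]=Y[12], U at X[11]=Y[14] gives a common subsequence of length 7. dp[11][14] = 7 confirms this is the maximum.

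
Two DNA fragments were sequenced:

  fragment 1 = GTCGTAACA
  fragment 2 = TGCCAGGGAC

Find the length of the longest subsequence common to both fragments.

Taking G (fragment 1 #1, fragment 2 #2); then C (fragment 1 #3, fragment 2 #4); then G (fragment 1 #4, fragment 2 #8); then A (fragment 1 #7, fragment 2 #9); then C (fragment 1 #8, fragment 2 #10) gives a common subsequence of length 5. dp[9][10] = 5 confirms this is the maximum.

5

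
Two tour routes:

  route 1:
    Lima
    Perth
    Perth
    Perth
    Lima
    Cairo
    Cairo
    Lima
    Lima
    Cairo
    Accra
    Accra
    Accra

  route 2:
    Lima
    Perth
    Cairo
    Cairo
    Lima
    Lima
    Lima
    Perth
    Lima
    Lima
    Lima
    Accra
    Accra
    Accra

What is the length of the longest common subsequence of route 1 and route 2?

9

One common subsequence of length 9: Lima [1,1] → Perth [2,2] → Perth [4,8] → Lima [5,9] → Lima [8,10] → Lima [9,11] → Accra [11,12] → Accra [12,13] → Accra [13,14]. dp[13][14] = 9 confirms this is the maximum.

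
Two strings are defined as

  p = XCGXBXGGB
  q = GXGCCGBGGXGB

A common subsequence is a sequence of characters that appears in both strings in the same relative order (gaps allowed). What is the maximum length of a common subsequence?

7

One common subsequence of length 7: X (p #1, q #2) → C (p #2, q #5) → G (p #3, q #6) → B (p #5, q #7) → X (p #6, q #10) → G (p #8, q #11) → B (p #9, q #12), and the DP table's final entry dp[9][12] is also 7, so no common subsequence is longer.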